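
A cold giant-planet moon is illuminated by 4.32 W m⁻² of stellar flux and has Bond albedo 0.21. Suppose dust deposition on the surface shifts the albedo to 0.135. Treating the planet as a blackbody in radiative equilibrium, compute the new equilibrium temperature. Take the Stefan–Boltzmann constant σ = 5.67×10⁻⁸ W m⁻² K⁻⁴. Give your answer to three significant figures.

With the new albedo, S(1−α₂)/4 = 0.9342 W m⁻², so T₂ = 63.71 K.

63.7 K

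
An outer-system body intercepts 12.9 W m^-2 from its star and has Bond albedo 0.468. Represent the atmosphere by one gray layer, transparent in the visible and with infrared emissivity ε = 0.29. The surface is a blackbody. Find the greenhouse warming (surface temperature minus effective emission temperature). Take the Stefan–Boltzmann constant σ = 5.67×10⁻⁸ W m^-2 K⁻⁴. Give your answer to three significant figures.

2.96 K

At the top of the atmosphere, σT_e⁴ = S(1−α)/4 = 1.716 W m^-2, giving T_e = 74.17 K.
The surface balance (absorbed SW + ε·downward IR = σT_s⁴) with T_a⁴ = T_s⁴/2 reduces to T_s = T_e·[2/(2−ε)]^¼ = 77.13 K.
T_s − T_e = 77.13 − 74.17 = 2.962 K.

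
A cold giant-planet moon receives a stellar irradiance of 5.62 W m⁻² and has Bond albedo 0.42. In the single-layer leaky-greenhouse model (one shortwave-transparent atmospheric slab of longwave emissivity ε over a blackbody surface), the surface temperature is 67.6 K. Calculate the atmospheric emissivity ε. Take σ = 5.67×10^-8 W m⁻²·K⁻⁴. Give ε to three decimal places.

Effective temperature: T_e = [S(1−α)/(4σ)]^(1/4) = 61.57 K.
Since (2−ε)/2 = (T_e/T_s)⁴ = 0.6882, ε = 0.6235.

0.624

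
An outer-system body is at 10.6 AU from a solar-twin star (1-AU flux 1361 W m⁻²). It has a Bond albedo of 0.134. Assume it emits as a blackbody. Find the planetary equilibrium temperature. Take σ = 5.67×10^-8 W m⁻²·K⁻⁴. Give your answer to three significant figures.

Flux at the orbit: S = 1361/(10.6)² = 12.11 W m⁻².
The planet absorbs (1−α)S over its disc πR² and re-emits over 4πR², so the mean absorbed flux is (1−0.134)·12.11/4 = 2.622 W m⁻².
In equilibrium σT⁴ equals this, so T = 82.47 K.

82.5 K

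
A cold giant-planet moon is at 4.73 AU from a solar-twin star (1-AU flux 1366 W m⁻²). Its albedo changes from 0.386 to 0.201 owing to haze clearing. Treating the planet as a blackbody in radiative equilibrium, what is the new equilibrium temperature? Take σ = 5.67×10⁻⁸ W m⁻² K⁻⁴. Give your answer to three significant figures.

Irradiance scales as 1/d², so S = 1366 W m⁻² × (1/4.73)² = 61.06 W m⁻².
T₂ = [S(1−α₂)/(4σ)]^(1/4) = [61.06·0.799/(4σ)]^(1/4) = 121.1 K.

121 K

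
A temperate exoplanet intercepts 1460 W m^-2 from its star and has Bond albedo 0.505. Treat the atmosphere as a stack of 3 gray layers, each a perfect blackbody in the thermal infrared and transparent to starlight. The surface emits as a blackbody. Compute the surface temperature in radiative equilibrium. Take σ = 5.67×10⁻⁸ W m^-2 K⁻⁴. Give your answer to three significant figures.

The effective emission temperature is T_e = [S(1−α)/(4σ)]^¼ = 237.6 K.
With N = 3 opaque layers, T_s = (N+1)^(1/4)·T_e = 4^(1/4)·237.6 = 336.0 K.

336 K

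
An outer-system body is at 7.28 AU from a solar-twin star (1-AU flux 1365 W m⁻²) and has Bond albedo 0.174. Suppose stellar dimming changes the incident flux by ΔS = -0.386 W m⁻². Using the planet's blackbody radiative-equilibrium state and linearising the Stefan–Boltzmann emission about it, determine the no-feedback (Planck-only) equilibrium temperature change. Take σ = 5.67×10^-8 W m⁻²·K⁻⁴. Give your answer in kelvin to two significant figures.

-0.37 K

By the inverse-square law, S = 1365/7.28² = 25.76 W m⁻².
The baseline emission temperature is T_e = 98.41 K.
Only a fraction (1−α) is absorbed and it's spread over 4πR², so ΔF = (1−α)ΔS/4 = -0.07971 W m⁻².
Linearising σT⁴ gives d(σT⁴)/dT = 4σT_e³ = 0.2162 W m⁻² per K.
Hence the no-feedback warming is ΔF/(4σT_e³) = -0.369 K.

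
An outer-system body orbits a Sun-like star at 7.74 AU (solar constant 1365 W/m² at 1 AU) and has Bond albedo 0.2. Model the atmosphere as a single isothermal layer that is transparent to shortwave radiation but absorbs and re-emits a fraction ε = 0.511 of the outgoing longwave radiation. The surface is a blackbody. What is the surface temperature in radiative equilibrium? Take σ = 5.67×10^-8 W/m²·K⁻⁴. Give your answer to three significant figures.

102 kelvin

Flux at the orbit: S = 1365/(7.74)² = 22.79 W/m².
The planet radiates to space at T_e = [S(1−α)/(4σ)]^(1/4) = 94.68 K.
The surface balance (absorbed SW + ε·downward IR = σT_s⁴) with T_a⁴ = T_s⁴/2 reduces to T_s = T_e·[2/(2−ε)]^¼ = 101.9 K.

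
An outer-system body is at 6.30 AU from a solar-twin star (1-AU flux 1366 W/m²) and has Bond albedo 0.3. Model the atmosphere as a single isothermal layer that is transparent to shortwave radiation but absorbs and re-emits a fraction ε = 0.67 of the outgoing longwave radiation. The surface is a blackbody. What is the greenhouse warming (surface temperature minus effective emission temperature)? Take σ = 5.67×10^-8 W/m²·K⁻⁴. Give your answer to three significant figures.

Irradiance scales as 1/d², so S = 1366 W/m² × (1/6.30)² = 34.42 W/m².
The planet radiates to space at T_e = [S(1−α)/(4σ)]^(1/4) = 101.5 K.
For a single slab of emissivity ε, T_s⁴ = 2T_e⁴/(2−ε); thus T_s = 101.5·(1.504)^(1/4) = 112.4 K.
Greenhouse warming: T_s − T_e = 10.90 K.

10.9 K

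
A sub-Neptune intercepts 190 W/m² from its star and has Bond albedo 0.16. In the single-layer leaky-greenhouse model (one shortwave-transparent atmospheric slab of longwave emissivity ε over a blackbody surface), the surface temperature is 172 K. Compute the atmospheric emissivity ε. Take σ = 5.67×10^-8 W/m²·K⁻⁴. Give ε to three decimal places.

TOA balance gives T_e = 162.9 K.
Inverting T_s⁴ = 2T_e⁴/(2−ε): (T_e/T_s)⁴ = 0.8040, so ε = 2(1 − 0.8040) = 0.3919.

0.392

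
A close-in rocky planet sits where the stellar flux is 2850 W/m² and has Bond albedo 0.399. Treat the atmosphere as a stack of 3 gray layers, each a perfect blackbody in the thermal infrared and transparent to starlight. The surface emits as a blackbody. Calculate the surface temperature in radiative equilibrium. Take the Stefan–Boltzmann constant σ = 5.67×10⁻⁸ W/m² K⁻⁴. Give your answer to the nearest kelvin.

OLR = S(1−α)/4 = 428.2 W/m²; the top layer radiates at T_e = 294.8 K.
With N = 3 opaque layers, T_s = (N+1)^(1/4)·T_e = 4^(1/4)·294.8 = 416.9 K.

417 K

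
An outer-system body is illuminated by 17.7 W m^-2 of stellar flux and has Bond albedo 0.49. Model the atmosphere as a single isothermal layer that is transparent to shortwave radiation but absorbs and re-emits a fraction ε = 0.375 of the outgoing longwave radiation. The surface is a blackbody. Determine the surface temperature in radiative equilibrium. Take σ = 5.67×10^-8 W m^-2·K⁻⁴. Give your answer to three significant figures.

Effective emission temperature (TOA balance): σT_e⁴ = S(1−α)/4 = 2.257 W m^-2 → T_e = 79.43 K.
Surface balance with a leaky layer gives σT_s⁴ = σT_e⁴·2/(2−ε), so T_s = T_e·[2/(2−0.375)]^(1/4) = 83.66 K.

83.7 K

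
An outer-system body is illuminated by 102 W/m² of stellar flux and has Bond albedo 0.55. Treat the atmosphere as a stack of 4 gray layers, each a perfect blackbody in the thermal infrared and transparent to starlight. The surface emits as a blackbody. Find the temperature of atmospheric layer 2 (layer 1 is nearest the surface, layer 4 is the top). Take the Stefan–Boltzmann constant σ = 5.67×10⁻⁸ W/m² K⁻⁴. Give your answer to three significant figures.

157 kelvin

The effective emission temperature is T_e = [S(1−α)/(4σ)]^¼ = 119.3 K.
Each opaque layer satisfies 2T_j⁴ = T_{j−1}⁴ + T_{j+1}⁴, giving T_k⁴ = (N+1−k)T_e⁴.
T_2 = (3)^(1/4)·119.3 = 157.0 K.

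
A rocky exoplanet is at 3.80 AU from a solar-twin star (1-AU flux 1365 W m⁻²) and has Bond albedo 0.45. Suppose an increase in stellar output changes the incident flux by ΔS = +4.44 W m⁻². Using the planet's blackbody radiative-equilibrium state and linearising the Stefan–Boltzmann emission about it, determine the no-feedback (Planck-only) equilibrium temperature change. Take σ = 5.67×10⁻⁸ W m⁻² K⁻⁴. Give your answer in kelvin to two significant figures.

Irradiance scales as 1/d², so S = 1365 W m⁻² × (1/3.80)² = 94.53 W m⁻².
The baseline emission temperature is T_e = 123.0 K.
TOA radiative forcing: ΔF = (1−α)ΔS/4 = 0.55·(+4.44)/4 = 0.6105 W m⁻².
Linearising σT⁴ gives d(σT⁴)/dT = 4σT_e³ = 0.4225 W m⁻² per K.
ΔT₀ = ΔF/λ_P = 0.6105/0.4225 = 1.44 K.

1.4 kelvin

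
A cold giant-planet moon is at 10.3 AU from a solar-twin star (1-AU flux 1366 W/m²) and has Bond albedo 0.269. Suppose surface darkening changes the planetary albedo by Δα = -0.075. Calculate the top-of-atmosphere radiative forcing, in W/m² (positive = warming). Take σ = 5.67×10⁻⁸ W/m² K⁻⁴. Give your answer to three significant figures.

Flux at the orbit: S = 1366/(10.3)² = 12.88 W/m².
The change in absorbed flux is Δ[S(1−α)/4] = −SΔα/4 = 0.2414 W/m².

0.241 W/m²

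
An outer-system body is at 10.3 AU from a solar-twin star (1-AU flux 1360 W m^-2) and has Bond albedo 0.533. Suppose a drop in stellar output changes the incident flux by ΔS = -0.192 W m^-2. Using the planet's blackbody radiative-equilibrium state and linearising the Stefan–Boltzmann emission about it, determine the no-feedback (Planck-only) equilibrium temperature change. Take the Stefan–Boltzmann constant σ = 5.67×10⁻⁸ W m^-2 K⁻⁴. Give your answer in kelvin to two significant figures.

-0.27 K

Flux at the orbit: S = 1360/(10.3)² = 12.82 W m^-2.
The baseline emission temperature is T_e = 71.68 K.
ΔF = Δ[S(1−α)]/4 = (1−0.533)·-0.192/4 = -0.02242 W m^-2.
Linearising σT⁴ gives d(σT⁴)/dT = 4σT_e³ = 0.08352 W m^-2 per K.
So ΔT₀ = -0.02242/0.08352 = -0.268 K.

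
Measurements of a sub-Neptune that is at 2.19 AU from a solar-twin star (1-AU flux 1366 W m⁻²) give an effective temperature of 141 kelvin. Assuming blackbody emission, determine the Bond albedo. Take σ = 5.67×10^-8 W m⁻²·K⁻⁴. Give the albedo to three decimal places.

By the inverse-square law, S = 1366/2.19² = 284.8 W m⁻².
Energy balance: S(1−α)/4 = σT⁴, so 1−α = 4σT⁴/S.
4σT⁴ = 4·5.67×10⁻⁸·(141)⁴ = 89.64 W m⁻².
1−α = 89.64/284.8 = 0.3147, so α = 0.6853.

0.685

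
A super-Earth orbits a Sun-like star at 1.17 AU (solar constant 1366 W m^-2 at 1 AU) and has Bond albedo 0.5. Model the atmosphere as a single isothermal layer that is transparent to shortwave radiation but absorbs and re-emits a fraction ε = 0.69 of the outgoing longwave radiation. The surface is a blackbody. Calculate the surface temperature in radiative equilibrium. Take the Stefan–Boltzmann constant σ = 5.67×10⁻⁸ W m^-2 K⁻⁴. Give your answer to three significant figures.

241 kelvin

By the inverse-square law, S = 1366/1.17² = 997.9 W m^-2.
The planet radiates to space at T_e = [S(1−α)/(4σ)]^(1/4) = 216.6 K.
The surface balance (absorbed SW + ε·downward IR = σT_s⁴) with T_a⁴ = T_s⁴/2 reduces to T_s = T_e·[2/(2−ε)]^¼ = 240.7 K.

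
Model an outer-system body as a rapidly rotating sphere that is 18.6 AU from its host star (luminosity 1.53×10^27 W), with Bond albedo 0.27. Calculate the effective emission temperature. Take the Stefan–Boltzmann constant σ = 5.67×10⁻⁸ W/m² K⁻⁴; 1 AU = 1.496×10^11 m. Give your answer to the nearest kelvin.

84 kelvin

d = 18.6 × 1.496×10^11 m = 2.783×10^12 m.
Flux at the orbit: S = L/(4πd²) = 1.53×10^27/(4π·(2.78×10^12)²) = 15.73 W/m².
The planet absorbs (1−α)S over its disc πR² and re-emits over 4πR², so the mean absorbed flux is (1−0.27)·15.73/4 = 2.870 W/m².
In equilibrium σT⁴ equals this, so T = 84.35 K.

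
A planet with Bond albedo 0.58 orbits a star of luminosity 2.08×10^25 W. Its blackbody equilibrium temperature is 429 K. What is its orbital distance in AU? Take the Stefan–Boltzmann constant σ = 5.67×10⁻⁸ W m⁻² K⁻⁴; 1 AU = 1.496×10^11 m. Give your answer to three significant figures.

0.0636 AU

Required flux: S = 4σT⁴/(1−α) = 18290 W m⁻².
Then d = [L/(4πS)]^(1/2) = 9.513×10^9 m, i.e. 0.06359 AU.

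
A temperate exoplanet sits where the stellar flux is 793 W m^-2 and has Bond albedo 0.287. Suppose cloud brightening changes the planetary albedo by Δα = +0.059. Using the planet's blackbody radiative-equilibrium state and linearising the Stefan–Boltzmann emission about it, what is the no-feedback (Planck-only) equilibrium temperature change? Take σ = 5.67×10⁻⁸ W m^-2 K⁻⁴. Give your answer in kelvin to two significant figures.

-4.6 K

The baseline emission temperature is T_e = 223.4 K.
TOA radiative forcing: ΔF = −S·Δα/4 = −793.0·(+0.059)/4 = -11.70 W m^-2.
Linearising σT⁴ gives d(σT⁴)/dT = 4σT_e³ = 2.530 W m^-2 per K.
ΔT₀ = ΔF/λ_P = -11.70/2.530 = -4.62 K.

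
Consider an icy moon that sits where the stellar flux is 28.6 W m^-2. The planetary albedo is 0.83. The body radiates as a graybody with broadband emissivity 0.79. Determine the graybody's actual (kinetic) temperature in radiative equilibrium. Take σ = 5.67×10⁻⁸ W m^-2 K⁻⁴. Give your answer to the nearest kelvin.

The planet absorbs (1−α)S over its disc πR² and re-emits over 4πR², so the mean absorbed flux is (1−0.83)·28.60/4 = 1.216 W m^-2.
Radiative balance εσT⁴ = 1.216 gives T = [1.216/(0.79·σ)]^(1/4) = 72.17 K.

72 kelvin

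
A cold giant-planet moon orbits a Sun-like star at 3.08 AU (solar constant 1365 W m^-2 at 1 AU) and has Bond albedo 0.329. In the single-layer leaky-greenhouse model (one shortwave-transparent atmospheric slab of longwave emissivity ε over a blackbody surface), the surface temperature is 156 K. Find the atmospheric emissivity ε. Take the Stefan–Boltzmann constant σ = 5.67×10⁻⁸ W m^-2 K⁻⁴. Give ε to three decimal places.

Flux at the orbit: S = 1365/(3.08)² = 143.9 W m^-2.
First, T_e = [143.9·(1−0.329)/(4σ)]^(1/4) = 143.6 K.
Inverting T_s⁴ = 2T_e⁴/(2−ε): (T_e/T_s)⁴ = 0.7188, so ε = 2(1 − 0.7188) = 0.5624.

0.562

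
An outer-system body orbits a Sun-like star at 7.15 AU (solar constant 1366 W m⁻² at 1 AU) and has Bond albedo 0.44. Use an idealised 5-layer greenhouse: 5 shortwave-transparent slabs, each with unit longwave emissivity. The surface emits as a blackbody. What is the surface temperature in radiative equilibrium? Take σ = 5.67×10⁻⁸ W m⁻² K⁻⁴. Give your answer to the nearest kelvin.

141 K

Irradiance scales as 1/d², so S = 1366 W m⁻² × (1/7.15)² = 26.72 W m⁻².
The effective emission temperature is T_e = [S(1−α)/(4σ)]^¼ = 90.13 K.
With N = 5 opaque layers, T_s = (N+1)^(1/4)·T_e = 6^(1/4)·90.13 = 141.1 K.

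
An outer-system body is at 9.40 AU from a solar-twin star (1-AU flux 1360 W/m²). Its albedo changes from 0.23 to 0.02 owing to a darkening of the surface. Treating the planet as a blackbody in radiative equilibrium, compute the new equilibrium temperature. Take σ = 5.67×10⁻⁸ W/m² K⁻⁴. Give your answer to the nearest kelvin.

90 K

Flux at the orbit: S = 1360/(9.40)² = 15.39 W/m².
New equilibrium: T₂ = [(1−0.02)·15.39/(4σ)]^(1/4) = 90.31 K.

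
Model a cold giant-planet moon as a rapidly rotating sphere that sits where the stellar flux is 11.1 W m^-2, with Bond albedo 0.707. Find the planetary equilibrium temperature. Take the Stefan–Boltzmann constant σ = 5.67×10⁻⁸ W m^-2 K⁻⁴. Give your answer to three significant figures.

61.5 K

Averaging over the sphere, the absorbed flux is S(1−α)/4 = 0.8131 W m^-2.
In equilibrium σT⁴ equals this, so T = 61.54 K.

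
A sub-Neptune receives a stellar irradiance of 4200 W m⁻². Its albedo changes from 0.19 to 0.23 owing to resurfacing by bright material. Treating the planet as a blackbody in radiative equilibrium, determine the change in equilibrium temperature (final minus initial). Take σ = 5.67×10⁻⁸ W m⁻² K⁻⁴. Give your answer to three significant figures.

-4.40 kelvin

Before: T₁ = [4200·0.81/(4σ)]^(1/4) = 350.0 K.
With α = 0.23, T₂ = 345.6 K.
Change: 345.6 − 350.0 = -4.403 K.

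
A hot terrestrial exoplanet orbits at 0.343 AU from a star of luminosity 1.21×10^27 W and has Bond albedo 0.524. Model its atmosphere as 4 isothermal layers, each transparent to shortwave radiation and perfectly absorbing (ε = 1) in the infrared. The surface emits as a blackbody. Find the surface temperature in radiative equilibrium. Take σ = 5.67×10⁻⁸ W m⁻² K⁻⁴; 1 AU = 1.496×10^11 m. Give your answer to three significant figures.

787 K

d = 0.343 × 1.496×10^11 m = 5.131×10^10 m.
S = L/(4πd²) = 36570 W m⁻².
Top-of-atmosphere balance: σT_e⁴ = S(1−α)/4 = 4352 W m⁻² → T_e = 526.3 K.
For an N-layer opaque stack, T_s⁴ = (N+1)T_e⁴, hence T_s = (5)^(1/4)×526.3 K = 787.1 K.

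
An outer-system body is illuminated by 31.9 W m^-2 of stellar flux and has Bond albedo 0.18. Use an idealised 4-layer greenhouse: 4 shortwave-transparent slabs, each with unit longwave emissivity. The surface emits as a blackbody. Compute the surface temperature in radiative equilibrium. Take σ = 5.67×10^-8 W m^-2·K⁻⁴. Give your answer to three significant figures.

OLR = S(1−α)/4 = 6.540 W m^-2; the top layer radiates at T_e = 103.6 K.
Layer-by-layer balance gives σT_s⁴ = (N+1)σT_e⁴, so T_s = 5^¼·103.6 = 155.0 K.

155 kelvin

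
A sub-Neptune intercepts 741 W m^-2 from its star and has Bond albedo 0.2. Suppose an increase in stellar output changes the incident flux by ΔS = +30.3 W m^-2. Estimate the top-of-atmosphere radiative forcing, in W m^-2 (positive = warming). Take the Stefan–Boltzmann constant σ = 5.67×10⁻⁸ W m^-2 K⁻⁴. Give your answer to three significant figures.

6.06 W m^-2

TOA radiative forcing: ΔF = (1−α)ΔS/4 = 0.8·(+30.3)/4 = 6.060 W m^-2.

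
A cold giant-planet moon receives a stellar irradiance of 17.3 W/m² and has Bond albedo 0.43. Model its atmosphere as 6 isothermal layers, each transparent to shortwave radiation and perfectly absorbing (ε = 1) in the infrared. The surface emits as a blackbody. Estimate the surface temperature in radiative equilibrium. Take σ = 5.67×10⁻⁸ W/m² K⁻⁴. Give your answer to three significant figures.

132 K

OLR = S(1−α)/4 = 2.465 W/m²; the top layer radiates at T_e = 81.20 K.
Layer-by-layer balance gives σT_s⁴ = (N+1)σT_e⁴, so T_s = 7^¼·81.20 = 132.1 K.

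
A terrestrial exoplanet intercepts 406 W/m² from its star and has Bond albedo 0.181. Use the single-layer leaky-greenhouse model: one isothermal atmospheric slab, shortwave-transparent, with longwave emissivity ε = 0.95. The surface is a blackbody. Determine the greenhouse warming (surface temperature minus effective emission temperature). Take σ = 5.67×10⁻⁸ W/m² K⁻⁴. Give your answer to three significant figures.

34.2 K

Effective emission temperature (TOA balance): σT_e⁴ = S(1−α)/4 = 83.13 W/m² → T_e = 195.7 K.
For a single slab of emissivity ε, T_s⁴ = 2T_e⁴/(2−ε); thus T_s = 195.7·(1.905)^(1/4) = 229.9 K.
Greenhouse warming: T_s − T_e = 34.20 K.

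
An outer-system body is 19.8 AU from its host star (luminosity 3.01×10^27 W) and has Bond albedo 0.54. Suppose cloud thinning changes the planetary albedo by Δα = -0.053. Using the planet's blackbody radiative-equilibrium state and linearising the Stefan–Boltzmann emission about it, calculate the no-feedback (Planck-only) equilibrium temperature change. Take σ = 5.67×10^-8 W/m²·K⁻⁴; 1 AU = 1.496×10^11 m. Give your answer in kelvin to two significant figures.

2.5 kelvin

Orbital distance: d = 19.8 AU = 2.962×10^12 m.
Spreading L over a sphere of radius d: S = 3.01×10^27/(4π·2.96×10^12²) = 27.30 W/m².
Unperturbed T_e = [27.30·(1−0.54)/(4σ)]^¼ = 86.26 K.
ΔF = −(S/4)Δα = −(27.30/4)×(-0.053) = 0.3617 W/m².
Planck response: λ_P = 4σT_e³ = 4·5.67×10⁻⁸·(86.26)³ = 0.1456 W/m²/K.
ΔT₀ = ΔF/λ_P = 0.3617/0.1456 = 2.48 K.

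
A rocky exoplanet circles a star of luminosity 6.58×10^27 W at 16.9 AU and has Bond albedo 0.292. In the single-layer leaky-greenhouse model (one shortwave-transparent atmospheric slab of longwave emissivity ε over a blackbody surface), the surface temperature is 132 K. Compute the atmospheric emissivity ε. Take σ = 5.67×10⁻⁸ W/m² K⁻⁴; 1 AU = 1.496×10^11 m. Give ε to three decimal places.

0.315

Orbital distance: d = 16.9 AU = 2.528×10^12 m.
S = L/(4πd²) = 81.92 W/m².
Effective temperature: T_e = [S(1−α)/(4σ)]^(1/4) = 126.5 K.
Since (2−ε)/2 = (T_e/T_s)⁴ = 0.8423, ε = 0.3154.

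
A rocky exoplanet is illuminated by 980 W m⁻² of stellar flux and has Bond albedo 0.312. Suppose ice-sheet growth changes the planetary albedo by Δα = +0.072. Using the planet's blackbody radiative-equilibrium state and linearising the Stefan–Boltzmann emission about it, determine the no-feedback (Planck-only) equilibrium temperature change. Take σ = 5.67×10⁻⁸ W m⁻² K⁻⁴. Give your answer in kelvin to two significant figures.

-6.1 K

Unperturbed T_e = [980.0·(1−0.312)/(4σ)]^¼ = 233.5 K.
The change in absorbed flux is Δ[S(1−α)/4] = −SΔα/4 = -17.64 W m⁻².
The Planck feedback parameter is 4σT_e³ = 2.887 W m⁻²/K.
Hence the no-feedback warming is ΔF/(4σT_e³) = -6.11 K.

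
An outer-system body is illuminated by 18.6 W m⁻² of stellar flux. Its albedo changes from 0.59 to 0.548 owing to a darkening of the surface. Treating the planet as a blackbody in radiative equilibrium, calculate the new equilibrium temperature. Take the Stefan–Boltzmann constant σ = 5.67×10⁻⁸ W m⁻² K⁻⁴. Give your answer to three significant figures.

T₂ = [S(1−α₂)/(4σ)]^(1/4) = [18.60·0.452/(4σ)]^(1/4) = 78.03 K.

78.0 kelvin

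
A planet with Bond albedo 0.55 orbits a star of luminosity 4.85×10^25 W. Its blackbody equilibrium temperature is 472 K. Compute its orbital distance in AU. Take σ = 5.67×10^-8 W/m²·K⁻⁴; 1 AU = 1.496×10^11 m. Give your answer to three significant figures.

Required flux: S = 4σT⁴/(1−α) = 25010 W/m².
S = L/(4πd²) → d = √(L/4πS) = √(4.85×10^25/(4π·25010)) = 1.242×10^10 m = 0.08303 AU.

0.0830 AU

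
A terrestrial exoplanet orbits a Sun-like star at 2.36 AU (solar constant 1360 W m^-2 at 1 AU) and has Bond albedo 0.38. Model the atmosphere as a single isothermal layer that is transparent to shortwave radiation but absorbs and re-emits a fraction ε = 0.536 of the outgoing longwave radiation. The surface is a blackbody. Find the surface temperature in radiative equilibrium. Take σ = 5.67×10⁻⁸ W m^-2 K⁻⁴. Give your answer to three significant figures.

174 kelvin

By the inverse-square law, S = 1360/2.36² = 244.2 W m^-2.
Effective emission temperature (TOA balance): σT_e⁴ = S(1−α)/4 = 37.85 W m^-2 → T_e = 160.7 K.
For a single slab of emissivity ε, T_s⁴ = 2T_e⁴/(2−ε); thus T_s = 160.7·(1.366)^(1/4) = 173.8 K.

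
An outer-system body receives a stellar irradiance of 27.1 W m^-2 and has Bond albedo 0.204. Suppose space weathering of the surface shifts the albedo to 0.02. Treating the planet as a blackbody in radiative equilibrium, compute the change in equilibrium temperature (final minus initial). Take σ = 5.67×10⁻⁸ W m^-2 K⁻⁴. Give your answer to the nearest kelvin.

Initial: T₁ = [S(1−0.204)/(4σ)]^(1/4) = 98.76 K.
With α = 0.02, T₂ = 104.0 K.
ΔT = T₂ − T₁ = 5.270 K.

5 kelvin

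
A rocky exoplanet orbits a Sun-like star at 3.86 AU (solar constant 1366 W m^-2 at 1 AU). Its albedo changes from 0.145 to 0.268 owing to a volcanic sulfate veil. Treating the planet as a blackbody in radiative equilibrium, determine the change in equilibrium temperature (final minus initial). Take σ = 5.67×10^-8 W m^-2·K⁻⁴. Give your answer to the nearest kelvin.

-5 K

By the inverse-square law, S = 1366/3.86² = 91.68 W m^-2.
Initial: T₁ = [S(1−0.145)/(4σ)]^(1/4) = 136.3 K.
After:  T₂ = [91.68·0.732/(4σ)]^(1/4) = 131.2 K.
ΔT = T₂ − T₁ = -5.193 K.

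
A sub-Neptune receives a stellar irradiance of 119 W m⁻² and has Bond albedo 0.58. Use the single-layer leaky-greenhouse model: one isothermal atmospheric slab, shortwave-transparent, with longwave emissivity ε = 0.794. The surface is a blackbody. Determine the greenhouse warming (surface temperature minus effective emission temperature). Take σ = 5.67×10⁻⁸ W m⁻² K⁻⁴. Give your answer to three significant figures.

16.4 K

At the top of the atmosphere, σT_e⁴ = S(1−α)/4 = 12.50 W m⁻², giving T_e = 121.8 K.
For a single slab of emissivity ε, T_s⁴ = 2T_e⁴/(2−ε); thus T_s = 121.8·(1.658)^(1/4) = 138.3 K.
The atmosphere warms the surface by 16.42 K.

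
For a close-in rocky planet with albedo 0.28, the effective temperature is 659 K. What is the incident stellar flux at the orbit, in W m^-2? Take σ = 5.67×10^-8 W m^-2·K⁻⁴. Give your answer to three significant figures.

Invert the energy balance for S: S = 4σT⁴/(1−α).
σT⁴ = 5.67×10⁻⁸·(659)⁴ = 10690 W m^-2.
So S = 4×10690/(1−0.28) = 59410 W m^-2.

59400 W m^-2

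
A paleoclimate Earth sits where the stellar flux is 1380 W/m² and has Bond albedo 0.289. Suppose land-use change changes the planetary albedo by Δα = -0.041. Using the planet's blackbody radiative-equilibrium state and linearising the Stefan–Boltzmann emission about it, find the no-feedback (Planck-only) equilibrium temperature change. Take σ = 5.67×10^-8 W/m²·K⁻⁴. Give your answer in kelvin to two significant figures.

The baseline emission temperature is T_e = 256.5 K.
The change in absorbed flux is Δ[S(1−α)/4] = −SΔα/4 = 14.15 W/m².
Planck response: λ_P = 4σT_e³ = 4·5.67×10⁻⁸·(256.5)³ = 3.826 W/m²/K.
ΔT₀ = ΔF/λ_P = 14.15/3.826 = 3.70 K.

3.7 kelvin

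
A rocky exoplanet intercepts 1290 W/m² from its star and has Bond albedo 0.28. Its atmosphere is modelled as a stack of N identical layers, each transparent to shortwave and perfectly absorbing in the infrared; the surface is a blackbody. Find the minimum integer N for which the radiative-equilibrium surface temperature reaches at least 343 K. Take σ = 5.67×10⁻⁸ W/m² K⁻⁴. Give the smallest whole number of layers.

OLR = S(1−α)/4 = 232.2 W/m²; the top layer radiates at T_e = 253.0 K.
Since T_s⁴ = (N+1)T_e⁴, we need N ≥ (T_s/T_e)⁴ − 1 = 2.380.
Rounding up, N = 3.

3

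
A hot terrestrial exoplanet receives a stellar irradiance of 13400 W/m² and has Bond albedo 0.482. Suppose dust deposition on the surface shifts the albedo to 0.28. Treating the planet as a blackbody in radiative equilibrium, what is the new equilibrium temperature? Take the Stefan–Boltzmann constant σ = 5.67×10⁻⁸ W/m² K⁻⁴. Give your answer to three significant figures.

454 kelvin

With the new albedo, S(1−α₂)/4 = 2412 W/m², so T₂ = 454.1 K.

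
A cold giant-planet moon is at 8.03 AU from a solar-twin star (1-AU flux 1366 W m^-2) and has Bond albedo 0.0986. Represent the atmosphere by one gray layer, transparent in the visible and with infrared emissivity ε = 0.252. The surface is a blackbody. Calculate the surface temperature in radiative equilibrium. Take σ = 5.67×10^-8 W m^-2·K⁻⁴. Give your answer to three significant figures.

99.1 kelvin

By the inverse-square law, S = 1366/8.03² = 21.18 W m^-2.
The planet radiates to space at T_e = [S(1−α)/(4σ)]^(1/4) = 95.79 K.
For a single slab of emissivity ε, T_s⁴ = 2T_e⁴/(2−ε); thus T_s = 95.79·(1.144)^(1/4) = 99.07 K.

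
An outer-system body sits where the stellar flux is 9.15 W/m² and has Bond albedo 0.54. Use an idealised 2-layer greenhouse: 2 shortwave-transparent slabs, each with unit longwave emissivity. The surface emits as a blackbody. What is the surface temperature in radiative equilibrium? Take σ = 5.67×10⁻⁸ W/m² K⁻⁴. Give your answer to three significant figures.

The effective emission temperature is T_e = [S(1−α)/(4σ)]^¼ = 65.63 K.
Layer-by-layer balance gives σT_s⁴ = (N+1)σT_e⁴, so T_s = 3^¼·65.63 = 86.38 K.

86.4 K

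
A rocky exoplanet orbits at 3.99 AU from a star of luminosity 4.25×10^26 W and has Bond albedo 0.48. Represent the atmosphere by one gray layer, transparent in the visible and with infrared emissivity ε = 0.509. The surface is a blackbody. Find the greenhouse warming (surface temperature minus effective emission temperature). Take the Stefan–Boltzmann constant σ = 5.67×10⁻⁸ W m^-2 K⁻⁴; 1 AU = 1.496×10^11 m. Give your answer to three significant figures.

9.25 kelvin

Orbital distance: d = 3.99 AU = 5.969×10^11 m.
Flux at the orbit: S = L/(4πd²) = 4.25×10^26/(4π·(5.97×10^11)²) = 94.92 W m^-2.
At the top of the atmosphere, σT_e⁴ = S(1−α)/4 = 12.34 W m^-2, giving T_e = 121.5 K.
For a single slab of emissivity ε, T_s⁴ = 2T_e⁴/(2−ε); thus T_s = 121.5·(1.341)^(1/4) = 130.7 K.
Greenhouse warming: T_s − T_e = 9.254 K.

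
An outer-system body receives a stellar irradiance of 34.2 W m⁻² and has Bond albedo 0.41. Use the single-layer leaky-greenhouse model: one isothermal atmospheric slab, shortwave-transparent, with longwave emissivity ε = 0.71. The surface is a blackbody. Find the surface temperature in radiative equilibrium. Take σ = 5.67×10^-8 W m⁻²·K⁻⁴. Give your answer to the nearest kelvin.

108 kelvin

Effective emission temperature (TOA balance): σT_e⁴ = S(1−α)/4 = 5.045 W m⁻² → T_e = 97.12 K.
Surface balance with a leaky layer gives σT_s⁴ = σT_e⁴·2/(2−ε), so T_s = T_e·[2/(2−0.71)]^(1/4) = 108.4 K.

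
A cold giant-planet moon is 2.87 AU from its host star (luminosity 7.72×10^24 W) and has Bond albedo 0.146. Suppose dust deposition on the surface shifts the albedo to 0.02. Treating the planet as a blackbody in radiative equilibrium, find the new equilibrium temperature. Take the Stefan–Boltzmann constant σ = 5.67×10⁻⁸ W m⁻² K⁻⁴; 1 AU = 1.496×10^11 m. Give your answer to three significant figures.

Orbital distance: d = 2.87 AU = 4.294×10^11 m.
S = L/(4πd²) = 3.333 W m⁻².
New equilibrium: T₂ = [(1−0.02)·3.333/(4σ)]^(1/4) = 61.60 K.

61.6 kelvin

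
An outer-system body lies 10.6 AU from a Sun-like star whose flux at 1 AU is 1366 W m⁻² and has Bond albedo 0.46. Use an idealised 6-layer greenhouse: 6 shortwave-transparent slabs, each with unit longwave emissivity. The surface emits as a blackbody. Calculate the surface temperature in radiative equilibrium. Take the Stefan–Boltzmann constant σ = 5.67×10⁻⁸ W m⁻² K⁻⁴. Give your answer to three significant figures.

Irradiance scales as 1/d², so S = 1366 W m⁻² × (1/10.6)² = 12.16 W m⁻².
Top-of-atmosphere balance: σT_e⁴ = S(1−α)/4 = 1.641 W m⁻² → T_e = 73.35 K.
For an N-layer opaque stack, T_s⁴ = (N+1)T_e⁴, hence T_s = (7)^(1/4)×73.35 K = 119.3 K.

119 K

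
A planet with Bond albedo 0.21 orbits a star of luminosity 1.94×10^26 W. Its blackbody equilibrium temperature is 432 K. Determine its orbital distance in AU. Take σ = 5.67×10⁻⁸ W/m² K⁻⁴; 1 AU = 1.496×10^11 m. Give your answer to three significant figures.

The flux needed for this T is 4σT⁴/(1−0.21) = 9999 W/m².
Then d = [L/(4πS)]^(1/2) = 3.929×10^10 m, i.e. 0.2627 AU.

0.263 AU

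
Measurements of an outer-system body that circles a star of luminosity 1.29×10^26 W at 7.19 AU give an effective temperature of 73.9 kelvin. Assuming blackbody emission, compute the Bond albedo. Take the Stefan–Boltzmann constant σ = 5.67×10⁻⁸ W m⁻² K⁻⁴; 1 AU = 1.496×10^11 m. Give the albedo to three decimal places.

d = 7.19 × 1.496×10^11 m = 1.076×10^12 m.
Flux at the orbit: S = L/(4πd²) = 1.29×10^26/(4π·(1.08×10^12)²) = 8.873 W m⁻².
From σT⁴ = S(1−α)/4 we invert for α: 1−α = 4σT⁴/S.
4σT⁴ = 4·5.67×10⁻⁸·(73.9)⁴ = 6.764 W m⁻².
Hence α = 1 − 6.764/8.873 = 0.2376.

0.238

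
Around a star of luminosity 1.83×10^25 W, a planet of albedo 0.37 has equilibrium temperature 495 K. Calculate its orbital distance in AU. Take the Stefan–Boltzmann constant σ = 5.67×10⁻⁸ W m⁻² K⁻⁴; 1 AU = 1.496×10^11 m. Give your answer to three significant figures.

0.0549 AU

Required flux: S = 4σT⁴/(1−α) = 21610 W m⁻².
From L = 4πd²S, d = √(1.83×10^25/(4π·21610)) = 8.208×10^9 m = 0.05487 AU.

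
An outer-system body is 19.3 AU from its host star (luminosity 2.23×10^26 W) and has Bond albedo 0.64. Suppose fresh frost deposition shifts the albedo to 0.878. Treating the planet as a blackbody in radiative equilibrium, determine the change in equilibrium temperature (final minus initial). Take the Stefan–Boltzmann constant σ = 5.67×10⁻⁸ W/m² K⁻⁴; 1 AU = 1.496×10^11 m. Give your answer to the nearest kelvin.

d = 19.3 × 1.496×10^11 m = 2.887×10^12 m.
Flux at the orbit: S = L/(4πd²) = 2.23×10^26/(4π·(2.89×10^12)²) = 2.129 W/m².
With α = 0.64, T₁ = 42.87 K.
After:  T₂ = [2.129·0.122/(4σ)]^(1/4) = 32.71 K.
ΔT = T₂ − T₁ = -10.16 K.

-10 kelvin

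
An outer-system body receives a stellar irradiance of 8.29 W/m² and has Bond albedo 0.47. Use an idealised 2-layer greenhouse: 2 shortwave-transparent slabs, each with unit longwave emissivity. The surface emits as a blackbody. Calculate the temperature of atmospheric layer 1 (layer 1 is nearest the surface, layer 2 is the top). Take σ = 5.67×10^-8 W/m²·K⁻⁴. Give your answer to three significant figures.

78.9 K

The effective emission temperature is T_e = [S(1−α)/(4σ)]^¼ = 66.34 K.
The net upward flux σT_e⁴ is constant between every pair of levels, so T_k⁴ = (N+1−k)T_e⁴.
With k = 1: T_1 = (2+1−1)^¼·66.34 K = 78.90 K.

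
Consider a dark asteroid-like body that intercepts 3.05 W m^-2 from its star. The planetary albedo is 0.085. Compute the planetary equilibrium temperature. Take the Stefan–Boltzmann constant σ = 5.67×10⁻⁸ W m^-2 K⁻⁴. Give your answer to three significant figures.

Absorbed flux (global mean): S(1−α)/4 = 3.050·0.915/4 = 0.6977 W m^-2.
In equilibrium σT⁴ equals this, so T = 59.23 K.

59.2 K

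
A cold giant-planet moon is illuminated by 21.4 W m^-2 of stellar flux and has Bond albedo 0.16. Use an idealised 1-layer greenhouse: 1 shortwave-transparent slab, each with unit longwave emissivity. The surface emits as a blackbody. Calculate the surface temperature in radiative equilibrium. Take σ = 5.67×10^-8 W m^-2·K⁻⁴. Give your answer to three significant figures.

Top-of-atmosphere balance: σT_e⁴ = S(1−α)/4 = 4.494 W m^-2 → T_e = 94.35 K.
For an N-layer opaque stack, T_s⁴ = (N+1)T_e⁴, hence T_s = (2)^(1/4)×94.35 K = 112.2 K.

112 K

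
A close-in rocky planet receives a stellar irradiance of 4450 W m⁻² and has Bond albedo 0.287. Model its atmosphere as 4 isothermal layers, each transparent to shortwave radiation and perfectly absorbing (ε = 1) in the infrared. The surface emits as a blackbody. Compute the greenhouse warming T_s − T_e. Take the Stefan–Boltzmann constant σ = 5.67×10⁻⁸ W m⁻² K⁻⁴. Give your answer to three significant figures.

The effective emission temperature is T_e = [S(1−α)/(4σ)]^¼ = 343.9 K.
T_s = (N+1)^(1/4)·T_e = 514.3 K.
Warming: T_s − T_e = 170.4 K.

170 K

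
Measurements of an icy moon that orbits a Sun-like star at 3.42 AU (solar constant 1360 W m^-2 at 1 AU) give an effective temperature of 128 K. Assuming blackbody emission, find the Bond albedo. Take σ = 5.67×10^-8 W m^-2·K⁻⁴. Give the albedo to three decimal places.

Irradiance scales as 1/d², so S = 1360 W m^-2 × (1/3.42)² = 116.3 W m^-2.
From σT⁴ = S(1−α)/4 we invert for α: 1−α = 4σT⁴/S.
4σT⁴ = 4·5.67×10⁻⁸·(128)⁴ = 60.88 W m^-2.
1−α = 60.88/116.3 = 0.5236, so α = 0.4764.

0.476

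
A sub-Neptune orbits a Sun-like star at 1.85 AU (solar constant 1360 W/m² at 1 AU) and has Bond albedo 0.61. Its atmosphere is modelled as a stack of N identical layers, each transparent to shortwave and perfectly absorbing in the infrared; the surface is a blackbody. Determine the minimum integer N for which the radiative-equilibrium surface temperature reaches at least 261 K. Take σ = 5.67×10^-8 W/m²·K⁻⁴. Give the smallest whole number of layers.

6

Flux at the orbit: S = 1360/(1.85)² = 397.4 W/m².
The effective emission temperature is T_e = [S(1−α)/(4σ)]^¼ = 161.7 K.
Since T_s⁴ = (N+1)T_e⁴, we need N ≥ (T_s/T_e)⁴ − 1 = 5.791.
The minimum whole number is N = 6.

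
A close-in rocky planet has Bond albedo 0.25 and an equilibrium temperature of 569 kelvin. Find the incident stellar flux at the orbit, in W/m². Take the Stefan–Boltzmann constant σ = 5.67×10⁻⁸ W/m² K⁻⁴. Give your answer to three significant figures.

Invert the energy balance for S: S = 4σT⁴/(1−α).
The emitted flux is σT⁴ = 5943 W/m².
So S = 4×5943/(1−0.25) = 31700 W/m².

31700 W/m²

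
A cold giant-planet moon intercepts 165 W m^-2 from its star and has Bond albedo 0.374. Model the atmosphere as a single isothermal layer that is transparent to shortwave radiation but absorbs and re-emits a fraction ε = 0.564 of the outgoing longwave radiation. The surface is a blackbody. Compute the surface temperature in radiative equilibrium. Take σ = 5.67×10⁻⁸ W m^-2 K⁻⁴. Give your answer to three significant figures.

At the top of the atmosphere, σT_e⁴ = S(1−α)/4 = 25.82 W m^-2, giving T_e = 146.1 K.
For a single slab of emissivity ε, T_s⁴ = 2T_e⁴/(2−ε); thus T_s = 146.1·(1.393)^(1/4) = 158.7 K.

159 K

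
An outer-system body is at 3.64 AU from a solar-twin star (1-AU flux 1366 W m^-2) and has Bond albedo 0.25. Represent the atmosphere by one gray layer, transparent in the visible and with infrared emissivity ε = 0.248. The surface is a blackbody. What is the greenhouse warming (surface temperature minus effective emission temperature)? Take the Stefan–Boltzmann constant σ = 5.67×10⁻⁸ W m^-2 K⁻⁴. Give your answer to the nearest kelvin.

Flux at the orbit: S = 1366/(3.64)² = 103.1 W m^-2.
At the top of the atmosphere, σT_e⁴ = S(1−α)/4 = 19.33 W m^-2, giving T_e = 135.9 K.
Surface balance with a leaky layer gives σT_s⁴ = σT_e⁴·2/(2−ε), so T_s = T_e·[2/(2−0.248)]^(1/4) = 140.5 K.
T_s − T_e = 140.5 − 135.9 = 4.573 K.

5 K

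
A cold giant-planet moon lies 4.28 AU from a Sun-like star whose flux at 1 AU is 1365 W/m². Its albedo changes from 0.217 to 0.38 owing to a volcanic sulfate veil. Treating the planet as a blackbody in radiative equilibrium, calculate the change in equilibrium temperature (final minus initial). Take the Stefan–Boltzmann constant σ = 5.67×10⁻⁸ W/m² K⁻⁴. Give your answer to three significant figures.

-7.18 K

Irradiance scales as 1/d², so S = 1365 W/m² × (1/4.28)² = 74.52 W/m².
Initial: T₁ = [S(1−0.217)/(4σ)]^(1/4) = 126.6 K.
After:  T₂ = [74.52·0.62/(4σ)]^(1/4) = 119.5 K.
ΔT = T₂ − T₁ = -7.179 K.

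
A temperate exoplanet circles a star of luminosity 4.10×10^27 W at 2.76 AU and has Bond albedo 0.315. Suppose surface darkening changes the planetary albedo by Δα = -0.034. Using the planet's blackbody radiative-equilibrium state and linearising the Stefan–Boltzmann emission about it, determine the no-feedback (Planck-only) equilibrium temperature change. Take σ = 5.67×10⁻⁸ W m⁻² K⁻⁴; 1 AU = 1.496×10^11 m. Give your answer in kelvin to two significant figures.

d = 2.76 × 1.496×10^11 m = 4.129×10^11 m.
Flux at the orbit: S = L/(4πd²) = 4.10×10^27/(4π·(4.13×10^11)²) = 1914 W m⁻².
The baseline emission temperature is T_e = 275.7 K.
ΔF = −(S/4)Δα = −(1914/4)×(-0.034) = 16.27 W m⁻².
Linearising σT⁴ gives d(σT⁴)/dT = 4σT_e³ = 4.754 W m⁻² per K.
So ΔT₀ = 16.27/4.754 = 3.42 K.

3.4 K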